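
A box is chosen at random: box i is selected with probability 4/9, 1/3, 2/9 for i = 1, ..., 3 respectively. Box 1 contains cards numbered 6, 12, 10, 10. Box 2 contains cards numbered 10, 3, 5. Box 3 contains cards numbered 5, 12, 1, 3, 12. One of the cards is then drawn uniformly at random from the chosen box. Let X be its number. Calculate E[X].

E[X | box 1] = (6+12+10+10)/4 = 19/2.
E[X | box 2] = (10+3+5)/3 = 6.
E[X | box 3] = (5+12+1+3+12)/5 = 33/5.
By the law of total expectation,
E[X] = (4/9)·(19/2) + (1/3)·(6) + (2/9)·(33/5) = 346/45.

346/45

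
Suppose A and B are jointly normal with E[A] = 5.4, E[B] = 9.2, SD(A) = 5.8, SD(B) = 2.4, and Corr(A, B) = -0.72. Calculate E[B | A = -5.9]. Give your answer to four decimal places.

The regression of B on A has slope ρ·σ_B/σ_A and passes through (μ_A, μ_B).
E[B | A=-5.9] = 9.2 + (-0.72)·(2.4/5.8)·(-5.9 − (5.4)) = 9.2 + (-0.29793)·(-11.3) = 12.5666.

12.5666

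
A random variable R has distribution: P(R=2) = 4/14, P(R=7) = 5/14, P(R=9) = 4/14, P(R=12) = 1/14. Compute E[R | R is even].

4

P(R is even) = 5/14.
Σ over the event: 2·2/7 + 12·1/14 = 10/7.
E[R | R is even] = (10/7) / (5/14) = 4.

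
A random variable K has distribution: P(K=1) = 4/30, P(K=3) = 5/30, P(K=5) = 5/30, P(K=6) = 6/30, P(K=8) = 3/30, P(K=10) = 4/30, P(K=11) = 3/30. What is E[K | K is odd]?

77/17

P(K is odd) = 17/30.
Σ over the event: 1·2/15 + 3·1/6 + 5·1/6 + 11·1/10 = 77/30.
E[K | K is odd] = (77/30) / (17/30) = 77/17.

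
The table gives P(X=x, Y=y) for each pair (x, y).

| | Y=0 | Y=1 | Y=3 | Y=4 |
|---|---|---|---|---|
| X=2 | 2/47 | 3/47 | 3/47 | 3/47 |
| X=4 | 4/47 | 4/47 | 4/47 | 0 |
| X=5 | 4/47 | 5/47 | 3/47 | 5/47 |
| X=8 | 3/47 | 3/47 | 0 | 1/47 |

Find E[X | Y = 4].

P(Y = 4) = 9/47.
Σ X·P over the event = 2·(3/47) + 5·(5/47) + 8·(1/47) = 39/47.
E[X | Y = 4] = (39/47) / (9/47) = 13/3.

13/3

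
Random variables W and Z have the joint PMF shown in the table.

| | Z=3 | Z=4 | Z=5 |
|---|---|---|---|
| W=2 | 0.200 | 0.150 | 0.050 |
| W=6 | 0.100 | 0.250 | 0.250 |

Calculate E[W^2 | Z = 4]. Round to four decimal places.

24.0000

P(Z = 4) = 0.400.
Summing W^2·P(W=x,Z=y) over the conditioning event gives 9.600.
E[W^2 | Z = 4] = (9.600) / (0.400) = 24.0000.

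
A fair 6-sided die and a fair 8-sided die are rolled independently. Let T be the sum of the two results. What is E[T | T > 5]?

P(T > 5) = 19/24.
E[T | T > 5] = (43/6) / (19/24) = 172/19.

172/19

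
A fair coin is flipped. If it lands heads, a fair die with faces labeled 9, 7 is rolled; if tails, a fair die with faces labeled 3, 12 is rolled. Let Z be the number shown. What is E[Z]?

31/4

E[Z | heads] = (9+7)/2 = 8.
E[Z | tails] = (3+12)/2 = 15/2.
E[Z] = (1/2)·(8) + (1/2)·(15/2) = 31/4.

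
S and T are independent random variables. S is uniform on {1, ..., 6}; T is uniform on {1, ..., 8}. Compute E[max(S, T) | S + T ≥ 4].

P(S + T ≥ 4) = 15/16.
Summing max(S,T)·P(x,y) over outcomes with S + T ≥ 4 gives 41/8.
E[max(S, T) | S + T ≥ 4] = (41/8) / (15/16) = 82/15.

82/15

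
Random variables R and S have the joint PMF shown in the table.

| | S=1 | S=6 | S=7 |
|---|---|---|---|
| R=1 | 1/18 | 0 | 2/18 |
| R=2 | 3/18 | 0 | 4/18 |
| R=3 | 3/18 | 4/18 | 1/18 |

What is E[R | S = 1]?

P(S = 1) = 7/18.
Summing R·P(R=x,S=y) over the conditioning event gives 8/9.
E[R | S = 1] = (8/9) / (7/18) = 16/7.

16/7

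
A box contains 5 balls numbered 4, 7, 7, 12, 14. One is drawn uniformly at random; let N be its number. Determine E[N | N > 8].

P(N > 8) = 2/5.
Σ over the event: 12·1/5 + 14·1/5 = 26/5.
E[N | N > 8] = (26/5) / (2/5) = 13.

13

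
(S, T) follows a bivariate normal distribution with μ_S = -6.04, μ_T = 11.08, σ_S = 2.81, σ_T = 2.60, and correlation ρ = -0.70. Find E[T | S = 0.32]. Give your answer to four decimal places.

For a bivariate normal, E[T | S=x] = μ_T + ρ·(σ_T/σ_S)·(x − μ_S).
E[T | S=0.32] = 11.08 + (-0.70)·(2.60/2.81)·(0.32 − (-6.04)) = 11.08 + (-0.64769)·(6.36) = 6.9607.

6.9607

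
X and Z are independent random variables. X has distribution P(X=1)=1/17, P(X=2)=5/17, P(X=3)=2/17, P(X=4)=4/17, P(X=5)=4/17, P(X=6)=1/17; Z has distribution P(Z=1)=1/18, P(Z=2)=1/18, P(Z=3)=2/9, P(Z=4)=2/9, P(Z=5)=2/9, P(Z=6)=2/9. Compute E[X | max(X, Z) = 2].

P(max(X, Z) = 2) = 11/306.
Summing X·P(x,y) over outcomes with max(X, Z) = 2 gives 7/102.
E[X | max(X, Z) = 2] = (7/102) / (11/306) = 21/11.

21/11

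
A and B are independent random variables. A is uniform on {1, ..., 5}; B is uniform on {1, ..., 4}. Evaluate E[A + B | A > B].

Outcomes with A > B: (2,1), (3,1), (3,2), (4,1), (4,2), (4,3), (5,1), (5,2), (5,3), (5,4), each with probability 1/20.
E[A + B | A > B] = (3 + 4 + 5 + 5 + 6 + 7 + 6 + 7 + 8 + 9) / 10 = 6.

6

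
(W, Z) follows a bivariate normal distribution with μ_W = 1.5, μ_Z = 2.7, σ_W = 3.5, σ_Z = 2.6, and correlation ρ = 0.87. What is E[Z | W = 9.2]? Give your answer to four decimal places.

For a bivariate normal, E[Z | W=x] = μ_Z + ρ·(σ_Z/σ_W)·(x − μ_W).
E[Z | W=9.2] = 2.7 + (0.87)·(2.6/3.5)·(9.2 − (1.5)) = 2.7 + (0.64629)·(7.7) = 7.6764.

7.6764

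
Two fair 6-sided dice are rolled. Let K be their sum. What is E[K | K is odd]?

P(K is odd) = 1/2.
Σ over the event: 3·1/18 + 5·1/9 + 7·1/6 + 9·1/9 + 11·1/18 = 7/2.
E[K | K is odd] = (7/2) / (1/2) = 7.

7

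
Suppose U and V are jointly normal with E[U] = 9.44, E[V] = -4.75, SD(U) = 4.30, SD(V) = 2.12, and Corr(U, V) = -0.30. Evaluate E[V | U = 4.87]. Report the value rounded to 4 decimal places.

-4.0741

For a bivariate normal, E[V | U=x] = μ_V + ρ·(σ_V/σ_U)·(x − μ_U).
E[V | U=4.87] = -4.75 + (-0.30)·(2.12/4.30)·(4.87 − (9.44)) = -4.75 + (-0.14791)·(-4.57) = -4.0741.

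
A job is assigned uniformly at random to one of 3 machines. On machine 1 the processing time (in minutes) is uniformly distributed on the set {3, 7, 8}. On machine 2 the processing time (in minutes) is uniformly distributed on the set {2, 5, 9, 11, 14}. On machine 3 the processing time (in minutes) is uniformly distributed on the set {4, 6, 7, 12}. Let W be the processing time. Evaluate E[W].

143/20

E[W | machine 1] = (3+7+8)/3 = 6.
E[W | machine 2] = (2+5+9+11+14)/5 = 41/5.
E[W | machine 3] = (4+6+7+12)/4 = 29/4.
By the law of total expectation,
E[W] = (1/3)·(6) + (1/3)·(41/5) + (1/3)·(29/4) = 143/20.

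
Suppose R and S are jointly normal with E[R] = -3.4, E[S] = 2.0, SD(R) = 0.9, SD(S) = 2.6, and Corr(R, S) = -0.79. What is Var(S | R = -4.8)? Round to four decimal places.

2.5411

Var(S | R=x) = (1 − ρ²)·σ_S².
Var(S | R=-4.8) = (2.6)²·(1 − (-0.79)²) = 6.76·0.3759 = 2.5411.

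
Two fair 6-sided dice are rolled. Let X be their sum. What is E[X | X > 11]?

P(X > 11) = 1/36.
Σ over the event: 12·1/36 = 1/3.
E[X | X > 11] = (1/3) / (1/36) = 12.

12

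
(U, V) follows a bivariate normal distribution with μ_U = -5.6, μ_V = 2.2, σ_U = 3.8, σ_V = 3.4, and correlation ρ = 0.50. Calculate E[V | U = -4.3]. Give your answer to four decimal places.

For a bivariate normal, E[V | U=x] = μ_V + ρ·(σ_V/σ_U)·(x − μ_U).
E[V | U=-4.3] = 2.2 + (0.50)·(3.4/3.8)·(-4.3 − (-5.6)) = 2.2 + (0.44737)·(1.3) = 2.7816.

2.7816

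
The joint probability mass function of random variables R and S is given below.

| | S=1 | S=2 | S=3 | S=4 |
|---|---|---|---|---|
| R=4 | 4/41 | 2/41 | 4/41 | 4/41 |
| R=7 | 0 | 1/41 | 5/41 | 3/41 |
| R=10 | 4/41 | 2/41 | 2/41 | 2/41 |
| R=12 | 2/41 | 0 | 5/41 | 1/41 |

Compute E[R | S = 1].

8

P(S = 1) = 10/41.
Σ R·P over the event = 4·(4/41) + 10·(4/41) + 12·(2/41) = 80/41.
E[R | S = 1] = (80/41) / (10/41) = 8.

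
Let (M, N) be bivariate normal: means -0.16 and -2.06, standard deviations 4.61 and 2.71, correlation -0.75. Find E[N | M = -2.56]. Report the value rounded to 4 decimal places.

-1.0019

E[N | M=x] = μ_N + ρ(σ_N/σ_M)(x − μ_M) for jointly normal variables.
E[N | M=-2.56] = -2.06 + (-0.75)·(2.71/4.61)·(-2.56 − (-0.16)) = -2.06 + (-0.44089)·(-2.4) = -1.0019.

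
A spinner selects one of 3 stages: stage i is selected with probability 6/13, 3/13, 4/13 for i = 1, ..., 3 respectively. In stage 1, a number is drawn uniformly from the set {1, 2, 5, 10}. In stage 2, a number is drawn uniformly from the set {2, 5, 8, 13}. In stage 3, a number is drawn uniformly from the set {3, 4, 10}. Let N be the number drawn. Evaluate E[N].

E[N | stage 1] = (1+2+5+10)/4 = 9/2.
E[N | stage 2] = (2+5+8+13)/4 = 7.
E[N | stage 3] = (3+4+10)/3 = 17/3.
By the law of total expectation,
E[N] = (6/13)·(9/2) + (3/13)·(7) + (4/13)·(17/3) = 212/39.

212/39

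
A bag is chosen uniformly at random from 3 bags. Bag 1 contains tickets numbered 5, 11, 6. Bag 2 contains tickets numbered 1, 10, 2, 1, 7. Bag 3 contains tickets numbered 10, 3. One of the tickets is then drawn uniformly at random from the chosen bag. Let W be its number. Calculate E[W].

E[W | bag 1] = (5+11+6)/3 = 22/3.
E[W | bag 2] = (1+10+2+1+7)/5 = 21/5.
E[W | bag 3] = (10+3)/2 = 13/2.
By the law of total expectation,
E[W] = (1/3)·(22/3) + (1/3)·(21/5) + (1/3)·(13/2) = 541/90.

541/90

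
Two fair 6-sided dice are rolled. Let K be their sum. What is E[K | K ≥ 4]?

P(K ≥ 4) = 11/12.
E[K | K ≥ 4] = (61/9) / (11/12) = 244/33.

244/33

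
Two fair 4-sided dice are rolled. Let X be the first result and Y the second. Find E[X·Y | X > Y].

35/6

Outcomes with X > Y: (2,1), (3,1), (3,2), (4,1), (4,2), (4,3), each with probability 1/16.
E[X·Y | X > Y] = (2 + 3 + 6 + 4 + 8 + 12) / 6 = 35/6.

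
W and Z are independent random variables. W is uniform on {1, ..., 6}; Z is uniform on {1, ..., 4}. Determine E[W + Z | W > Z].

P(W > Z) = 7/12.
Summing (W+Z)·P(x,y) over outcomes with W > Z gives 47/12.
E[W + Z | W > Z] = (47/12) / (7/12) = 47/7.

47/7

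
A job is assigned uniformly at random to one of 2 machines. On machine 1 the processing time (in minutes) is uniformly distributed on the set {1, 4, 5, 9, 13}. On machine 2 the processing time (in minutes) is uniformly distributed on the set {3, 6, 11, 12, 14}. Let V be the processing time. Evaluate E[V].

39/5

E[V | machine 1] = (1+4+5+9+13)/5 = 32/5.
E[V | machine 2] = (3+6+11+12+14)/5 = 46/5.
By the law of total expectation,
E[V] = (1/2)·(32/5) + (1/2)·(46/5) = 39/5.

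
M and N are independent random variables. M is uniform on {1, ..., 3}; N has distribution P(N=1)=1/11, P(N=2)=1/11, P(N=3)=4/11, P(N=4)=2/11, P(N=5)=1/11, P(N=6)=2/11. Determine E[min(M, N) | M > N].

4/3

P(M > N) = 1/11.
Summing min(M,N)·P(x,y) over outcomes with M > N gives 4/33.
E[min(M, N) | M > N] = (4/33) / (1/11) = 4/3.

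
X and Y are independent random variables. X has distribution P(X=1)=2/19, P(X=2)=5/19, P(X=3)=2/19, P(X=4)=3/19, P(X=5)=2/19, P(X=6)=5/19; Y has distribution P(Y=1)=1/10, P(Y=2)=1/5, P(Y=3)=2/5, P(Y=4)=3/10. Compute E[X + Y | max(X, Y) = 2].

P(max(X, Y) = 2) = 1/10.
Summing (X+Y)·P(x,y) over outcomes with max(X, Y) = 2 gives 67/190.
E[X + Y | max(X, Y) = 2] = (67/190) / (1/10) = 67/19.

67/19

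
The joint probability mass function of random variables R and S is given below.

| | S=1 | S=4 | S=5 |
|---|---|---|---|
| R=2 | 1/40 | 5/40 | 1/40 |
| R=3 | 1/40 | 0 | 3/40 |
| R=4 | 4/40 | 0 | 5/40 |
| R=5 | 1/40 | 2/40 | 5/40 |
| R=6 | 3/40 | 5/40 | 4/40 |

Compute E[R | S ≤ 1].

P(S ≤ 1) = 1/4.
Summing R·P(R=x,S=y) over the conditioning event gives 11/10.
E[R | S ≤ 1] = (11/10) / (1/4) = 22/5.

22/5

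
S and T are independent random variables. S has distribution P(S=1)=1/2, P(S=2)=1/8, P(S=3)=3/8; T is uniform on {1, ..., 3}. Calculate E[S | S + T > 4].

20/7

P(S + T > 4) = 7/24.
Summing S·P(x,y) over outcomes with S + T > 4 gives 5/6.
E[S | S + T > 4] = (5/6) / (7/24) = 20/7.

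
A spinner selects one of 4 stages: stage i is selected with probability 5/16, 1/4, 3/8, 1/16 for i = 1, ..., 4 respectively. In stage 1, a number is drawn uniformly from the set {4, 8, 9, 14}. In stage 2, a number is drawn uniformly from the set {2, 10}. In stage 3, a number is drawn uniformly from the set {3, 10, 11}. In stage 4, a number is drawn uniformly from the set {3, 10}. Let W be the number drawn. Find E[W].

489/64

E[W | stage 1] = (4+8+9+14)/4 = 35/4.
E[W | stage 2] = (2+10)/2 = 6.
E[W | stage 3] = (3+10+11)/3 = 8.
E[W | stage 4] = (3+10)/2 = 13/2.
E[W] = (5/16)·(35/4) + (1/4)·(6) + (3/8)·(8) + (1/16)·(13/2) = 489/64.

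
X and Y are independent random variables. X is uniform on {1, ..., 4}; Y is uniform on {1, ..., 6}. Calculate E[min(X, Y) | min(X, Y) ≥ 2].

41/15

P(min(X, Y) ≥ 2) = 5/8.
Summing min(X,Y)·P(x,y) over outcomes with min(X, Y) ≥ 2 gives 41/24.
E[min(X, Y) | min(X, Y) ≥ 2] = (41/24) / (5/8) = 41/15.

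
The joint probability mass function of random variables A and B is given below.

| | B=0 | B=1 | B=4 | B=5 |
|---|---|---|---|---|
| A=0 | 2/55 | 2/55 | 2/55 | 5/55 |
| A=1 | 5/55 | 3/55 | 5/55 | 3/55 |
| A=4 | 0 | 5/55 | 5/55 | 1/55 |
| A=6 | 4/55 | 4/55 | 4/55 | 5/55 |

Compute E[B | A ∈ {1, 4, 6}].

113/44

P(A ∈ {1, 4, 6}) = 4/5.
Summing B·P(A=x,B=y) over the conditioning event gives 113/55.
E[B | A ∈ {1, 4, 6}] = (113/55) / (4/5) = 113/44.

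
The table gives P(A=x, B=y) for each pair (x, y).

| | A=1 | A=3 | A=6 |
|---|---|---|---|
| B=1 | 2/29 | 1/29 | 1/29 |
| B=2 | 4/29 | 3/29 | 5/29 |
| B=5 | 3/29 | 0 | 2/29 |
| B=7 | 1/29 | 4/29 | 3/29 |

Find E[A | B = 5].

P(B = 5) = 5/29.
Σ A·P over the event = 1·(3/29) + 6·(2/29) = 15/29.
E[A | B = 5] = (15/29) / (5/29) = 3.

3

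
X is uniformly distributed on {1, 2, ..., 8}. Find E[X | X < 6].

Given X < 6, X is equally likely to be any of {1, 2, 3, 4, 5}.
E[X | X < 6] = (1 + 2 + 3 + 4 + 5) / 5 = 3.

3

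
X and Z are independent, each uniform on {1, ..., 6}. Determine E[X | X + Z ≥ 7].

P(X + Z ≥ 7) = 7/12.
Summing X·P(x,y) over outcomes with X + Z ≥ 7 gives 91/36.
E[X | X + Z ≥ 7] = (91/36) / (7/12) = 13/3.

13/3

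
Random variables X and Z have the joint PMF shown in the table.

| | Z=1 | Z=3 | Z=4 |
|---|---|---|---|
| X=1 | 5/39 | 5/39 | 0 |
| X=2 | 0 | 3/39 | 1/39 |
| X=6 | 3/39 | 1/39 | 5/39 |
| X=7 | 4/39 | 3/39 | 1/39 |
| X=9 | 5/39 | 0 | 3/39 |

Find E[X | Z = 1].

P(Z = 1) = 17/39.
Σ X·P over the event = 1·(5/39) + 6·(3/39) + 7·(4/39) + 9·(5/39) = 32/13.
E[X | Z = 1] = (32/13) / (17/39) = 96/17.

96/17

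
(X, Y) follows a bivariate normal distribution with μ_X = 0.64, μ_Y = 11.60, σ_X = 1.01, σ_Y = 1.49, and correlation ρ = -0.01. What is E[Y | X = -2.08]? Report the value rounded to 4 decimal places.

For a bivariate normal, E[Y | X=x] = μ_Y + ρ·(σ_Y/σ_X)·(x − μ_X).
E[Y | X=-2.08] = 11.60 + (-0.01)·(1.49/1.01)·(-2.08 − (0.64)) = 11.60 + (-0.014752)·(-2.72) = 11.6401.

11.6401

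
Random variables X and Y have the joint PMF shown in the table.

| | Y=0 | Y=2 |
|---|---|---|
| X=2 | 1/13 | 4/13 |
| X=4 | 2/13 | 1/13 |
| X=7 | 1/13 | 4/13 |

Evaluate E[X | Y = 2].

40/9

P(Y = 2) = 9/13.
Σ X·P over the event = 2·(4/13) + 4·(1/13) + 7·(4/13) = 40/13.
E[X | Y = 2] = (40/13) / (9/13) = 40/9.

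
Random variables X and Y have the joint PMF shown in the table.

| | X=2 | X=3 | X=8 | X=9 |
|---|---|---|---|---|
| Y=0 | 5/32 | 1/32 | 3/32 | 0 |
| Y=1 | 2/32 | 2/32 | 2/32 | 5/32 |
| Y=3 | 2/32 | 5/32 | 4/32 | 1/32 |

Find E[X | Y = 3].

5

P(Y = 3) = 3/8.
Σ X·P over the event = 2·(2/32) + 3·(5/32) + 8·(4/32) + 9·(1/32) = 15/8.
E[X | Y = 3] = (15/8) / (3/8) = 5.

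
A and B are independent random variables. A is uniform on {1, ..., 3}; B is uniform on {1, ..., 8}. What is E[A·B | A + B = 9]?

Outcomes with A + B = 9: (1,8), (2,7), (3,6), each with probability 1/24.
E[A·B | A + B = 9] = (8 + 14 + 18) / 3 = 40/3.

40/3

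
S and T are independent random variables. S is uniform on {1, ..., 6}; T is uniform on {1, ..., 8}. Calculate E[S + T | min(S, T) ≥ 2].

9

P(min(S, T) ≥ 2) = 35/48.
Summing (S+T)·P(x,y) over outcomes with min(S, T) ≥ 2 gives 105/16.
E[S + T | min(S, T) ≥ 2] = (105/16) / (35/48) = 9.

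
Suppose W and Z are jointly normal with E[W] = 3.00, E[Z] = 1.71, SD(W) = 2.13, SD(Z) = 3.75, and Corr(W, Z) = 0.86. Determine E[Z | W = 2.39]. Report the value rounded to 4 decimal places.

For a bivariate normal, E[Z | W=x] = μ_Z + ρ·(σ_Z/σ_W)·(x − μ_W).
E[Z | W=2.39] = 1.71 + (0.86)·(3.75/2.13)·(2.39 − (3.00)) = 1.71 + (1.5141)·(-0.61) = 0.7864.

0.7864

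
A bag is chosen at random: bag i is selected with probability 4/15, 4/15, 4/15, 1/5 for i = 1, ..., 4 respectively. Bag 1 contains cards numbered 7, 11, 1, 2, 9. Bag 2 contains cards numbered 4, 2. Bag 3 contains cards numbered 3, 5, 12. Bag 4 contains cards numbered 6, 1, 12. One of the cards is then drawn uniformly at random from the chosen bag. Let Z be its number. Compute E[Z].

E[Z | bag 1] = (7+11+1+2+9)/5 = 6.
E[Z | bag 2] = (4+2)/2 = 3.
E[Z | bag 3] = (3+5+12)/3 = 20/3.
E[Z | bag 4] = (6+1+12)/3 = 19/3.
E[Z] = (4/15)·(6) + (4/15)·(3) + (4/15)·(20/3) + (1/5)·(19/3) = 49/9.

49/9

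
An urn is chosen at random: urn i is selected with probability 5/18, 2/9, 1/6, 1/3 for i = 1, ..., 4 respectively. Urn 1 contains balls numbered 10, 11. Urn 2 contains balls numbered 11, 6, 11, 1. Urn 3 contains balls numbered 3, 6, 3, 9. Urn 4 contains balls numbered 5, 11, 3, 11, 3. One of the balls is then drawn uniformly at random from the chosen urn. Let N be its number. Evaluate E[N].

2737/360

E[N | urn 1] = (10+11)/2 = 21/2.
E[N | urn 2] = (11+6+11+1)/4 = 29/4.
E[N | urn 3] = (3+6+3+9)/4 = 21/4.
E[N | urn 4] = (5+11+3+11+3)/5 = 33/5.
By the law of total expectation,
E[N] = (5/18)·(21/2) + (2/9)·(29/4) + (1/6)·(21/4) + (1/3)·(33/5) = 2737/360.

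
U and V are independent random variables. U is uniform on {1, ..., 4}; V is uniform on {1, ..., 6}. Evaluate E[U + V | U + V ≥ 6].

P(U + V ≥ 6) = 7/12.
Summing (U+V)·P(x,y) over outcomes with U + V ≥ 6 gives 13/3.
E[U + V | U + V ≥ 6] = (13/3) / (7/12) = 52/7.

52/7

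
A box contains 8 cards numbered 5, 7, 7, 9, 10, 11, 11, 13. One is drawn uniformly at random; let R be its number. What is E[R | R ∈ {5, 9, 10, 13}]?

37/4

P(R ∈ {5, 9, 10, 13}) = 1/2.
Σ over the event: 5·1/8 + 9·1/8 + 10·1/8 + 13·1/8 = 37/8.
E[R | R ∈ {5, 9, 10, 13}] = (37/8) / (1/2) = 37/4.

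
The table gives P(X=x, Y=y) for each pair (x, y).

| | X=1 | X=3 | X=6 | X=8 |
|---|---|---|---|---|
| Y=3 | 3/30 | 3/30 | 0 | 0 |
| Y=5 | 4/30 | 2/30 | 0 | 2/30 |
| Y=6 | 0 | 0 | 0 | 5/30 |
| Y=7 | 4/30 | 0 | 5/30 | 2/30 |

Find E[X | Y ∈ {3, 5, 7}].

88/25

P(Y ∈ {3, 5, 7}) = 5/6.
Σ X·P over the event = 1·(3/30) + 1·(4/30) + 1·(4/30) + 3·(3/30) + 3·(2/30) + 6·(5/30) + 8·(2/30) + 8·(2/30) = 44/15.
E[X | Y ∈ {3, 5, 7}] = (44/15) / (5/6) = 88/25.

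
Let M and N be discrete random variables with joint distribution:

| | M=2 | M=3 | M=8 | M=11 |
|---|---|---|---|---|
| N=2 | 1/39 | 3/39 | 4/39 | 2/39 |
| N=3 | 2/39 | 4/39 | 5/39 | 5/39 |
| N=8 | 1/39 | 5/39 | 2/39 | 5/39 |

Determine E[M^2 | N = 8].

782/13

P(N = 8) = 1/3.
Σ M^2·P over the event = 4·(1/39) + 9·(5/39) + 64·(2/39) + 121·(5/39) = 782/39.
E[M^2 | N = 8] = (782/39) / (1/3) = 782/13.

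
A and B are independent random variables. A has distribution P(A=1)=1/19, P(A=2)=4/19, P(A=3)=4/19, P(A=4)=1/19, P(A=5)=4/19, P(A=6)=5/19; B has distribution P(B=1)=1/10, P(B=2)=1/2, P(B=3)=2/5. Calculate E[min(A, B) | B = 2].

P(B = 2) = 1/2.
Summing min(A,B)·P(x,y) over outcomes with B = 2 gives 37/38.
E[min(A, B) | B = 2] = (37/38) / (1/2) = 37/19.

37/19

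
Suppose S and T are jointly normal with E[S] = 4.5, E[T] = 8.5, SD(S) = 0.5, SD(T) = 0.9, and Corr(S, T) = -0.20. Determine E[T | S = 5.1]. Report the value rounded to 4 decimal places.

8.2840

E[T | S=x] = μ_T + ρ(σ_T/σ_S)(x − μ_S) for jointly normal variables.
E[T | S=5.1] = 8.5 + (-0.20)·(0.9/0.5)·(5.1 − (4.5)) = 8.5 + (-0.36)·(0.6) = 8.2840.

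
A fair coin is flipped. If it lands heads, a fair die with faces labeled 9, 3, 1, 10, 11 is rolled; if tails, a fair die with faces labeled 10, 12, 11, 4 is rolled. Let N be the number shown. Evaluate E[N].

321/40

E[N | heads] = (9+3+1+10+11)/5 = 34/5.
E[N | tails] = (10+12+11+4)/4 = 37/4.
E[N] = (1/2)·(34/5) + (1/2)·(37/4) = 321/40.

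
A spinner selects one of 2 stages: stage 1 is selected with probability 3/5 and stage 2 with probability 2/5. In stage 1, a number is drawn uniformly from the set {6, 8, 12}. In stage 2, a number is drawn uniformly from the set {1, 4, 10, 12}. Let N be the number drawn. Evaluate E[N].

E[N | stage 1] = (6+8+12)/3 = 26/3.
E[N | stage 2] = (1+4+10+12)/4 = 27/4.
E[N] = (3/5)·(26/3) + (2/5)·(27/4) = 79/10.

79/10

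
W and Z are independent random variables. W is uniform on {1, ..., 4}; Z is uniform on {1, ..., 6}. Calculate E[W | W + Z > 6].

Outcomes with W + Z > 6: (1,6), (2,5), (2,6), (3,4), (3,5), (3,6), (4,3), (4,4), (4,5), (4,6), each with probability 1/24.
E[W | W + Z > 6] = (1 + 2 + 2 + 3 + 3 + 3 + 4 + 4 + 4 + 4) / 10 = 3.

3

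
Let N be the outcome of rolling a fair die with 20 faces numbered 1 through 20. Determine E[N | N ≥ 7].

P(N ≥ 7) = 7/10.
E[N | N ≥ 7] = (189/20) / (7/10) = 27/2.

27/2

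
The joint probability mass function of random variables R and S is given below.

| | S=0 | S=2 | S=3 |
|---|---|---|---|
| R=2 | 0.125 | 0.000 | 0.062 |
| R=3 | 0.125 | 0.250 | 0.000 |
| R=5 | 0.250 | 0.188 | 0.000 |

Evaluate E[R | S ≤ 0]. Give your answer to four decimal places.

3.7500

P(S ≤ 0) = 0.500.
Σ R·P over the event = 2·(0.125) + 3·(0.125) + 5·(0.250) = 1.875.
E[R | S ≤ 0] = (1.875) / (0.500) = 3.7500.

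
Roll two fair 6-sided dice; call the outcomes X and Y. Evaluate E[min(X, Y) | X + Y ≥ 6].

P(X + Y ≥ 6) = 13/18.
Summing min(X,Y)·P(x,y) over outcomes with X + Y ≥ 6 gives 13/6.
E[min(X, Y) | X + Y ≥ 6] = (13/6) / (13/18) = 3.

3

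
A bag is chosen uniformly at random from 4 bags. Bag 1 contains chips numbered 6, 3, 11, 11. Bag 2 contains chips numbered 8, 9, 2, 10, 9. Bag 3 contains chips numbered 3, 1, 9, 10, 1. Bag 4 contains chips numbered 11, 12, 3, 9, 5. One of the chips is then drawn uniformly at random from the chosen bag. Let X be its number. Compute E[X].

563/80

E[X | bag 1] = (6+3+11+11)/4 = 31/4.
E[X | bag 2] = (8+9+2+10+9)/5 = 38/5.
E[X | bag 3] = (3+1+9+10+1)/5 = 24/5.
E[X | bag 4] = (11+12+3+9+5)/5 = 8.
E[X] = (1/4)·(31/4) + (1/4)·(38/5) + (1/4)·(24/5) + (1/4)·(8) = 563/80.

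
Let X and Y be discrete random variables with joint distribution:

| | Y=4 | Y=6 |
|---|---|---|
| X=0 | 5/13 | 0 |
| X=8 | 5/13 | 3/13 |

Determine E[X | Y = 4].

4

P(Y = 4) = 10/13.
Σ X·P over the event = 0·(5/13) + 8·(5/13) = 40/13.
E[X | Y = 4] = (40/13) / (10/13) = 4.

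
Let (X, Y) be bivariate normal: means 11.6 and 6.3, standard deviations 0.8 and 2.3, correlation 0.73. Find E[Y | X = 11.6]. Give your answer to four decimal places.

6.3000

For a bivariate normal, E[Y | X=x] = μ_Y + ρ·(σ_Y/σ_X)·(x − μ_X).
E[Y | X=11.6] = 6.3 + (0.73)·(2.3/0.8)·(11.6 − (11.6)) = 6.3 + (2.0987)·(0) = 6.3000.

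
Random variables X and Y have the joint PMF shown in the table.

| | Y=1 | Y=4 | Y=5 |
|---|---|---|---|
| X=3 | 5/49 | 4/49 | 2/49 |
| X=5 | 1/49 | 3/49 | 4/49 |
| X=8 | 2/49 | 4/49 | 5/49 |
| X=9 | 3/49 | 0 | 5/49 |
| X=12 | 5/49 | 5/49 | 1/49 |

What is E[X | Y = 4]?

P(Y = 4) = 16/49.
Σ X·P over the event = 3·(4/49) + 5·(3/49) + 8·(4/49) + 12·(5/49) = 17/7.
E[X | Y = 4] = (17/7) / (16/49) = 119/16.

119/16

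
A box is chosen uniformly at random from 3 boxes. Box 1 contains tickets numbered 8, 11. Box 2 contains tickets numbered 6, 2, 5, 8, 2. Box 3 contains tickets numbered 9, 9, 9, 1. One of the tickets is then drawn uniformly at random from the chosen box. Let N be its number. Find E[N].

211/30

E[N | box 1] = (8+11)/2 = 19/2.
E[N | box 2] = (6+2+5+8+2)/5 = 23/5.
E[N | box 3] = (9+9+9+1)/4 = 7.
By the law of total expectation,
E[N] = (1/3)·(19/2) + (1/3)·(23/5) + (1/3)·(7) = 211/30.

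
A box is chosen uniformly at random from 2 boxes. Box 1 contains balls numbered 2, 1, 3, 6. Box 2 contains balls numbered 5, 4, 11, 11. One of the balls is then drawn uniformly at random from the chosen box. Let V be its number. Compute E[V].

E[V | box 1] = (2+1+3+6)/4 = 3.
E[V | box 2] = (5+4+11+11)/4 = 31/4.
E[V] = (1/2)·(3) + (1/2)·(31/4) = 43/8.

43/8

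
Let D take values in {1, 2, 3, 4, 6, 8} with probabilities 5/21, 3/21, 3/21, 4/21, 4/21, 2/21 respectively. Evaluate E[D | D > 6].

8

P(D > 6) = 2/21.
Σ over the event: 8·2/21 = 16/21.
E[D | D > 6] = (16/21) / (2/21) = 8.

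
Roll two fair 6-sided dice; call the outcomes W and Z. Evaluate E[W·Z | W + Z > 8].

49/2

Outcomes with W + Z > 8: (3,6), (4,5), (4,6), (5,4), (5,5), (5,6), (6,3), (6,4), (6,5), (6,6), each with probability 1/36.
E[W·Z | W + Z > 8] = (18 + 20 + 24 + 20 + 25 + 30 + 18 + 24 + 30 + 36) / 10 = 49/2.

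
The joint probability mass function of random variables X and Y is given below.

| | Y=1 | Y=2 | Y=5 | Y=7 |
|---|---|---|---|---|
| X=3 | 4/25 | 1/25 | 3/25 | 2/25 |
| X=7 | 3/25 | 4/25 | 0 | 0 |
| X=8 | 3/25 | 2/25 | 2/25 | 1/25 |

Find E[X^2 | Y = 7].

82/3

P(Y = 7) = 3/25.
Summing X^2·P(X=x,Y=y) over the conditioning event gives 82/25.
E[X^2 | Y = 7] = (82/25) / (3/25) = 82/3.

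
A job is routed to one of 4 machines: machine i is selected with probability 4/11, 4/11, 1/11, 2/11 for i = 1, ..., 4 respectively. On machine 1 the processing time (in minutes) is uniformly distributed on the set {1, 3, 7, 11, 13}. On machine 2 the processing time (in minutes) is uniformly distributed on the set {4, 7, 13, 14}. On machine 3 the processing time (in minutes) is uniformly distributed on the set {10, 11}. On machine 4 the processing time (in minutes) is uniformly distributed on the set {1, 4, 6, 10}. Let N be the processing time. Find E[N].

87/11

E[N | machine 1] = (1+3+7+11+13)/5 = 7.
E[N | machine 2] = (4+7+13+14)/4 = 19/2.
E[N | machine 3] = (10+11)/2 = 21/2.
E[N | machine 4] = (1+4+6+10)/4 = 21/4.
E[N] = (4/11)·(7) + (4/11)·(19/2) + (1/11)·(21/2) + (2/11)·(21/4) = 87/11.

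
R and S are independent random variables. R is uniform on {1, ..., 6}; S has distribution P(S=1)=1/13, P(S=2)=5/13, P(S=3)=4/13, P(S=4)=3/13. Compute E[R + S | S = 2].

P(S = 2) = 5/13.
Summing (R+S)·P(x,y) over outcomes with S = 2 gives 55/26.
E[R + S | S = 2] = (55/26) / (5/13) = 11/2.

11/2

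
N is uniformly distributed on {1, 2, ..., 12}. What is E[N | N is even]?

7

Given N is even, N is equally likely to be any of {2, 4, 6, 8, 10, 12}.
E[N | N is even] = (2 + 4 + 6 + 8 + 10 + 12) / 6 = 7.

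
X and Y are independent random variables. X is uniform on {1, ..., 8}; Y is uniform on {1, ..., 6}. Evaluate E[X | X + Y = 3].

3/2

Outcomes with X + Y = 3: (1,2), (2,1), each with probability 1/48.
E[X | X + Y = 3] = (1 + 2) / 2 = 3/2.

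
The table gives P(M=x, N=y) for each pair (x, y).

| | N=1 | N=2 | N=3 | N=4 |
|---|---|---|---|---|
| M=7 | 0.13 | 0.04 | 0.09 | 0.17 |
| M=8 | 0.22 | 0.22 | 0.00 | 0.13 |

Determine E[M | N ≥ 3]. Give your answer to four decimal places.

7.3333

P(N ≥ 3) = 0.39.
Summing M·P(M=x,N=y) over the conditioning event gives 2.86.
E[M | N ≥ 3] = (2.86) / (0.39) = 7.3333.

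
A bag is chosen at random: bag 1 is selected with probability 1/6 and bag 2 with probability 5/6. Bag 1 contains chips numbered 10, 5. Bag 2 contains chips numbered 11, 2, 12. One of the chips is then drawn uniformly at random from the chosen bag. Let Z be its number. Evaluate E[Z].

E[Z | bag 1] = (10+5)/2 = 15/2.
E[Z | bag 2] = (11+2+12)/3 = 25/3.
E[Z] = (1/6)·(15/2) + (5/6)·(25/3) = 295/36.

295/36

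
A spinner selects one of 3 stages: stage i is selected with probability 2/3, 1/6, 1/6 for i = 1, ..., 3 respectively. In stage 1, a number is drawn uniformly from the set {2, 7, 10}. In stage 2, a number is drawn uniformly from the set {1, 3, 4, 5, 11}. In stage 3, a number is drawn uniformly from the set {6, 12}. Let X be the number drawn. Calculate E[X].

587/90

E[X | stage 1] = (2+7+10)/3 = 19/3.
E[X | stage 2] = (1+3+4+5+11)/5 = 24/5.
E[X | stage 3] = (6+12)/2 = 9.
By the law of total expectation,
E[X] = (2/3)·(19/3) + (1/6)·(24/5) + (1/6)·(9) = 587/90.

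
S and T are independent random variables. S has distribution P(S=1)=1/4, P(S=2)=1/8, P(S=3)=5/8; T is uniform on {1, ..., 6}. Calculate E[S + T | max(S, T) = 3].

P(max(S, T) = 3) = 3/8.
Summing (S+T)·P(x,y) over outcomes with max(S, T) = 3 gives 11/6.
E[S + T | max(S, T) = 3] = (11/6) / (3/8) = 44/9.

44/9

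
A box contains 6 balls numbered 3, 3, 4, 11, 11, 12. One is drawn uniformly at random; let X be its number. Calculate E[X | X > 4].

P(X > 4) = 1/2.
Σ over the event: 11·1/3 + 12·1/6 = 17/3.
E[X | X > 4] = (17/3) / (1/2) = 34/3.

34/3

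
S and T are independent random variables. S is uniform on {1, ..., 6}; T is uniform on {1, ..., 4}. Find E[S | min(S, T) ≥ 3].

P(min(S, T) ≥ 3) = 1/3.
Summing S·P(x,y) over outcomes with min(S, T) ≥ 3 gives 3/2.
E[S | min(S, T) ≥ 3] = (3/2) / (1/3) = 9/2.

9/2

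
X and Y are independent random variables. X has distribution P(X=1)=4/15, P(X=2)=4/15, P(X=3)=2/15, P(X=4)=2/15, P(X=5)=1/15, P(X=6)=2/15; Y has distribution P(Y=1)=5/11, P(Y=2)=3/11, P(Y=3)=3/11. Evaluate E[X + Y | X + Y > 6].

P(X + Y > 6) = 34/165.
Summing (X+Y)·P(x,y) over outcomes with X + Y > 6 gives 259/165.
E[X + Y | X + Y > 6] = (259/165) / (34/165) = 259/34.

259/34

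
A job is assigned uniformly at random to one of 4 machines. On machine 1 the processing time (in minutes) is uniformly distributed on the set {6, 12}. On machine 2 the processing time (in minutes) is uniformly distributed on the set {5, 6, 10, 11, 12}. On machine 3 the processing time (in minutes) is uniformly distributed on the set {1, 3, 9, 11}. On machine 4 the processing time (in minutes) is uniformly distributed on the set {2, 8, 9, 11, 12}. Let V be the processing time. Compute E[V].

E[V | machine 1] = (6+12)/2 = 9.
E[V | machine 2] = (5+6+10+11+12)/5 = 44/5.
E[V | machine 3] = (1+3+9+11)/4 = 6.
E[V | machine 4] = (2+8+9+11+12)/5 = 42/5.
E[V] = (1/4)·(9) + (1/4)·(44/5) + (1/4)·(6) + (1/4)·(42/5) = 161/20.

161/20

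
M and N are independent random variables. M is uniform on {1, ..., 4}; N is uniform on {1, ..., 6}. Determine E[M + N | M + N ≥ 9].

28/3

P(M + N ≥ 9) = 1/8.
Summing (M+N)·P(x,y) over outcomes with M + N ≥ 9 gives 7/6.
E[M + N | M + N ≥ 9] = (7/6) / (1/8) = 28/3.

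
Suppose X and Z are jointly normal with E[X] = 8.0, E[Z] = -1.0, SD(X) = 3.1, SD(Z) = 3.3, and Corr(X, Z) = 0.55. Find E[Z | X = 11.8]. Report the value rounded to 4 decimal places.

1.2248

For a bivariate normal, E[Z | X=x] = μ_Z + ρ·(σ_Z/σ_X)·(x − μ_X).
E[Z | X=11.8] = -1.0 + (0.55)·(3.3/3.1)·(11.8 − (8.0)) = -1.0 + (0.58548)·(3.8) = 1.2248.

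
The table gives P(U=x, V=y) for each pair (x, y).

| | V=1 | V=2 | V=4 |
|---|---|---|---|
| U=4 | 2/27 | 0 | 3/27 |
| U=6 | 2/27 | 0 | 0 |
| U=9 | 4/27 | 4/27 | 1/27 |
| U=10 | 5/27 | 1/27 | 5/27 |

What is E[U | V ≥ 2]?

P(V ≥ 2) = 14/27.
Σ U·P over the event = 4·(3/27) + 9·(4/27) + 9·(1/27) + 10·(1/27) + 10·(5/27) = 13/3.
E[U | V ≥ 2] = (13/3) / (14/27) = 117/14.

117/14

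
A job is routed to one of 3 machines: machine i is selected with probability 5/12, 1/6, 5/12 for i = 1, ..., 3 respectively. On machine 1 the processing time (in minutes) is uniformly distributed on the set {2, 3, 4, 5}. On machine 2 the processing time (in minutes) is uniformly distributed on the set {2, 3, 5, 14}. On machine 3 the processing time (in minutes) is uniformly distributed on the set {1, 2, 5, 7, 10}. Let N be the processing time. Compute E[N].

109/24

E[N | machine 1] = (2+3+4+5)/4 = 7/2.
E[N | machine 2] = (2+3+5+14)/4 = 6.
E[N | machine 3] = (1+2+5+7+10)/5 = 5.
By the law of total expectation,
E[N] = (5/12)·(7/2) + (1/6)·(6) + (5/12)·(5) = 109/24.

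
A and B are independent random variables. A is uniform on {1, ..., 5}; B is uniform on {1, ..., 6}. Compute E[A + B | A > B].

6

Outcomes with A > B: (2,1), (3,1), (3,2), (4,1), (4,2), (4,3), (5,1), (5,2), (5,3), (5,4), each with probability 1/30.
E[A + B | A > B] = (3 + 4 + 5 + 5 + 6 + 7 + 6 + 7 + 8 + 9) / 10 = 6.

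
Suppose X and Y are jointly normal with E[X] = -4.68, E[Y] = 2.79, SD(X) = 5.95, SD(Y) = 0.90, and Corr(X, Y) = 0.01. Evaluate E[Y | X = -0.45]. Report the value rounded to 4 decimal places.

2.7964

The regression of Y on X has slope ρ·σ_Y/σ_X and passes through (μ_X, μ_Y).
E[Y | X=-0.45] = 2.79 + (0.01)·(0.90/5.95)·(-0.45 − (-4.68)) = 2.79 + (0.0015126)·(4.23) = 2.7964.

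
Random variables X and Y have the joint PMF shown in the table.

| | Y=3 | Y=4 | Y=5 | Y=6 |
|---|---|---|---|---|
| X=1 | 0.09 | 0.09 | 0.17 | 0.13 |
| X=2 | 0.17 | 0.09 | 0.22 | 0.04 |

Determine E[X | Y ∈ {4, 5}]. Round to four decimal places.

P(Y ∈ {4, 5}) = 0.57.
Σ X·P over the event = 1·(0.09) + 1·(0.17) + 2·(0.09) + 2·(0.22) = 0.88.
E[X | Y ∈ {4, 5}] = (0.88) / (0.57) = 1.5439.

1.5439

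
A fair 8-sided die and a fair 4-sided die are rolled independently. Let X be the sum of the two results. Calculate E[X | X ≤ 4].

P(X ≤ 4) = 3/16.
Σ over the event: 2·1/32 + 3·1/16 + 4·3/32 = 5/8.
E[X | X ≤ 4] = (5/8) / (3/16) = 10/3.

10/3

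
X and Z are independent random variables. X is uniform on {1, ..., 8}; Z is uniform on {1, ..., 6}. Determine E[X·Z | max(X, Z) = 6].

P(max(X, Z) = 6) = 11/48.
Summing XZ·P(x,y) over outcomes with max(X, Z) = 6 gives 9/2.
E[X·Z | max(X, Z) = 6] = (9/2) / (11/48) = 216/11.

216/11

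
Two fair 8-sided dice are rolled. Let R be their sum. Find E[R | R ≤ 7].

16/3

P(R ≤ 7) = 21/64.
Σ over the event: 2·1/64 + 3·1/32 + 4·3/64 + 5·1/16 + 6·5/64 + 7·3/32 = 7/4.
E[R | R ≤ 7] = (7/4) / (21/64) = 16/3.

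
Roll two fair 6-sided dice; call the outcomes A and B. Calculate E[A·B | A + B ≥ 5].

P(A + B ≥ 5) = 5/6.
Summing AB·P(x,y) over outcomes with A + B ≥ 5 gives 71/6.
E[A·B | A + B ≥ 5] = (71/6) / (5/6) = 71/5.

71/5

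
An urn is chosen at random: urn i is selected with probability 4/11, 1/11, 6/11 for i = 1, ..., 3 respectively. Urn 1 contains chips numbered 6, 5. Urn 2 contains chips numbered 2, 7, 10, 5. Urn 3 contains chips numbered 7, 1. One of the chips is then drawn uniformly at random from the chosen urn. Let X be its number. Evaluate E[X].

E[X | urn 1] = (6+5)/2 = 11/2.
E[X | urn 2] = (2+7+10+5)/4 = 6.
E[X | urn 3] = (7+1)/2 = 4.
E[X] = (4/11)·(11/2) + (1/11)·(6) + (6/11)·(4) = 52/11.

52/11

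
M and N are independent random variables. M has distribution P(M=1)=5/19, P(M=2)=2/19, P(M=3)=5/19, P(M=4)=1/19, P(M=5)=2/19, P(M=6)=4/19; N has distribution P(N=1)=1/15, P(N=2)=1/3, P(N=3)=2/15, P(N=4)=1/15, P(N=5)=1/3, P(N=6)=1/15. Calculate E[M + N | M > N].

P(M > N) = 2/5.
Summing (M+N)·P(x,y) over outcomes with M > N gives 284/95.
E[M + N | M > N] = (284/95) / (2/5) = 142/19.

142/19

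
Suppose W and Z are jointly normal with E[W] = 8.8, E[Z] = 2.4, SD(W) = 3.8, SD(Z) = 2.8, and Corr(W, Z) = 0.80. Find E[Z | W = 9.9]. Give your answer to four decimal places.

The regression of Z on W has slope ρ·σ_Z/σ_W and passes through (μ_W, μ_Z).
E[Z | W=9.9] = 2.4 + (0.80)·(2.8/3.8)·(9.9 − (8.8)) = 2.4 + (0.58947)·(1.1) = 3.0484.

3.0484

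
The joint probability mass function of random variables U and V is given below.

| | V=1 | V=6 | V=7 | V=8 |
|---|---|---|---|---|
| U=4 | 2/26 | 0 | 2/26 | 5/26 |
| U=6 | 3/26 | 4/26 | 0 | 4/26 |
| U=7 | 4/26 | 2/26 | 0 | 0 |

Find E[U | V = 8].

44/9

P(V = 8) = 9/26.
Σ U·P over the event = 4·(5/26) + 6·(4/26) = 22/13.
E[U | V = 8] = (22/13) / (9/26) = 44/9.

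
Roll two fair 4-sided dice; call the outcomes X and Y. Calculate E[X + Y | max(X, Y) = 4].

Outcomes with max(X, Y) = 4: (1,4), (2,4), (3,4), (4,1), (4,2), (4,3), (4,4), each with probability 1/16.
E[X + Y | max(X, Y) = 4] = (5 + 6 + 7 + 5 + 6 + 7 + 8) / 7 = 44/7.

44/7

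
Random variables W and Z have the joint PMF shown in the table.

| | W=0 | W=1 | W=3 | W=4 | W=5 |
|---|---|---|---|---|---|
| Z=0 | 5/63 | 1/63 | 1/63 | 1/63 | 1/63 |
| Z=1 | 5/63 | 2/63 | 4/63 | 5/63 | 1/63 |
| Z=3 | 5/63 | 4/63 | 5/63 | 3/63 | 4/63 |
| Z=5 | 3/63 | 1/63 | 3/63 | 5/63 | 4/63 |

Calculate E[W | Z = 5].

P(Z = 5) = 16/63.
Σ W·P over the event = 0·(3/63) + 1·(1/63) + 3·(3/63) + 4·(5/63) + 5·(4/63) = 50/63.
E[W | Z = 5] = (50/63) / (16/63) = 25/8.

25/8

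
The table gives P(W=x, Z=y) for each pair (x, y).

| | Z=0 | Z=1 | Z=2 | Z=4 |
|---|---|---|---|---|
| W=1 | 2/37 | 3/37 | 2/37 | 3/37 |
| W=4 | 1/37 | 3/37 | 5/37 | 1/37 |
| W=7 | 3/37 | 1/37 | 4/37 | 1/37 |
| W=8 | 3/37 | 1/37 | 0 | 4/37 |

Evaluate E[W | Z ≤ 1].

P(Z ≤ 1) = 17/37.
Σ W·P over the event = 1·(2/37) + 1·(3/37) + 4·(1/37) + 4·(3/37) + 7·(3/37) + 7·(1/37) + 8·(3/37) + 8·(1/37) = 81/37.
E[W | Z ≤ 1] = (81/37) / (17/37) = 81/17.

81/17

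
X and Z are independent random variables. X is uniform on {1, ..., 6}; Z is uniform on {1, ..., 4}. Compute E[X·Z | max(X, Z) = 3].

Outcomes with max(X, Z) = 3: (1,3), (2,3), (3,1), (3,2), (3,3), each with probability 1/24.
E[X·Z | max(X, Z) = 3] = (3 + 6 + 3 + 6 + 9) / 5 = 27/5.

27/5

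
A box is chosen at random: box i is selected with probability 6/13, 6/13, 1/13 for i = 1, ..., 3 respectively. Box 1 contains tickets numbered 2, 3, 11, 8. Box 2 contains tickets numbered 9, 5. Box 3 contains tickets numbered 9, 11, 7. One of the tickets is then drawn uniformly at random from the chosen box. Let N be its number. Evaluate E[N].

E[N | box 1] = (2+3+11+8)/4 = 6.
E[N | box 2] = (9+5)/2 = 7.
E[N | box 3] = (9+11+7)/3 = 9.
By the law of total expectation,
E[N] = (6/13)·(6) + (6/13)·(7) + (1/13)·(9) = 87/13.

87/13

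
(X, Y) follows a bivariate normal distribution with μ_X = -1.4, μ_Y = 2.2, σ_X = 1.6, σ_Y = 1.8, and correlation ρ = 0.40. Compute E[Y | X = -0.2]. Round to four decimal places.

2.7400

The regression of Y on X has slope ρ·σ_Y/σ_X and passes through (μ_X, μ_Y).
E[Y | X=-0.2] = 2.2 + (0.40)·(1.8/1.6)·(-0.2 − (-1.4)) = 2.2 + (0.45)·(1.2) = 2.7400.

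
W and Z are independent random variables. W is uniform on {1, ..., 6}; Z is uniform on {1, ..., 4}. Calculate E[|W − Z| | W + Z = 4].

4/3

Outcomes with W + Z = 4: (1,3), (2,2), (3,1), each with probability 1/24.
E[|W − Z| | W + Z = 4] = (2 + 0 + 2) / 3 = 4/3.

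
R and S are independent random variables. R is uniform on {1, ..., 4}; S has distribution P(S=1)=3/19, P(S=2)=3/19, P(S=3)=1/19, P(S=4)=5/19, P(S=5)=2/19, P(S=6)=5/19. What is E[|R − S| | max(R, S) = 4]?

P(max(R, S) = 4) = 27/76.
Summing |R−S|·P(x,y) over outcomes with max(R, S) = 4 gives 23/38.
E[|R − S| | max(R, S) = 4] = (23/38) / (27/76) = 46/27.

46/27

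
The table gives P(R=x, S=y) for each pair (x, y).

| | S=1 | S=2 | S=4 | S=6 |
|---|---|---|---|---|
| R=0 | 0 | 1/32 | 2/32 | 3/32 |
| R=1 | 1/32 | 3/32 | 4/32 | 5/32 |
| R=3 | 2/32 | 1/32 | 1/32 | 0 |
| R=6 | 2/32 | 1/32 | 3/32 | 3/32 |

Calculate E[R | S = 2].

P(S = 2) = 3/16.
Summing R·P(R=x,S=y) over the conditioning event gives 3/8.
E[R | S = 2] = (3/8) / (3/16) = 2.

2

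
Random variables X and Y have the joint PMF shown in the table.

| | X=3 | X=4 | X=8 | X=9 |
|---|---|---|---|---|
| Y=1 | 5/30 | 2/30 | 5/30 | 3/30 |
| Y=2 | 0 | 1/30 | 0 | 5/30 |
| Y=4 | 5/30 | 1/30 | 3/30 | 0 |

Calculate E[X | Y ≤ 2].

139/21

P(Y ≤ 2) = 7/10.
Σ X·P over the event = 3·(5/30) + 4·(2/30) + 4·(1/30) + 8·(5/30) + 9·(3/30) + 9·(5/30) = 139/30.
E[X | Y ≤ 2] = (139/30) / (7/10) = 139/21.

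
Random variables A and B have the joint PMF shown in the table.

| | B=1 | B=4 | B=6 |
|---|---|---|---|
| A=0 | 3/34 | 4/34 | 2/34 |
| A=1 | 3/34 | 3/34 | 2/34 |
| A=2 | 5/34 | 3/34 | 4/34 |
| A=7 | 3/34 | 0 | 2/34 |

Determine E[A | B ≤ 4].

P(B ≤ 4) = 12/17.
Σ A·P over the event = 0·(3/34) + 0·(4/34) + 1·(3/34) + 1·(3/34) + 2·(5/34) + 2·(3/34) + 7·(3/34) = 43/34.
E[A | B ≤ 4] = (43/34) / (12/17) = 43/24.

43/24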